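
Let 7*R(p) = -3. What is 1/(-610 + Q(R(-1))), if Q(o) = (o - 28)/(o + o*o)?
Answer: -12/5927 ≈ -0.0020246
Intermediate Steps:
R(p) = -3/7 (R(p) = (1/7)*(-3) = -3/7)
Q(o) = (-28 + o)/(o + o**2)
1/(-610 + Q(R(-1))) = 1/(-610 + (-28 - 3/7)/((-3/7)*(1 - 3/7))) = 1/(-610 - 7/3*(-199/7)/4/7) = 1/(-610 - 7/3*7/4*(-199/7)) = 1/(-610 + 1393/12) = 1/(-5927/12) = -12/5927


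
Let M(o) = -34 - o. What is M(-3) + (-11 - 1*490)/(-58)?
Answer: -1297/58 ≈ -22.362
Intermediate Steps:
M(-3) + (-11 - 1*490)/(-58) = (-34 - 1*(-3)) + (-11 - 1*490)/(-58) = (-34 + 3) + (-11 - 490)*(-1/58) = -31 - 501*(-1/58) = -31 + 501/58 = -1297/58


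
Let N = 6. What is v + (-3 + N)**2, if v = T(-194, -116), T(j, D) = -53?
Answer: -44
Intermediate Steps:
v = -53
v + (-3 + N)**2 = -53 + (-3 + 6)**2 = -53 + 3**2 = -53 + 9 = -44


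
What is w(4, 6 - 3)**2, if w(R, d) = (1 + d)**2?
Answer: 256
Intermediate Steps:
w(4, 6 - 3)**2 = ((1 + (6 - 3))**2)**2 = ((1 + 3)**2)**2 = (4**2)**2 = 16**2 = 256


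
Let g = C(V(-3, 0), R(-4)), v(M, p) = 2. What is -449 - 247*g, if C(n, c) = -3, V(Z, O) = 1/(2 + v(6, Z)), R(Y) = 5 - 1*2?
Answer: 292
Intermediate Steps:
R(Y) = 3 (R(Y) = 5 - 2 = 3)
V(Z, O) = ¼ (V(Z, O) = 1/(2 + 2) = 1/4 = ¼)
g = -3
-449 - 247*g = -449 - 247*(-3) = -449 + 741 = 292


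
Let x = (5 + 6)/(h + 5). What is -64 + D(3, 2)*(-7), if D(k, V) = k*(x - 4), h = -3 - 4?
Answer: 271/2 ≈ 135.50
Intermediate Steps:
h = -7
x = -11/2 (x = (5 + 6)/(-7 + 5) = 11/(-2) = 11*(-1/2) = -11/2 ≈ -5.5000)
D(k, V) = -19*k/2 (D(k, V) = k*(-11/2 - 4) = k*(-19/2) = -19*k/2)
-64 + D(3, 2)*(-7) = -64 - 19/2*3*(-7) = -64 - 57/2*(-7) = -64 + 399/2 = 271/2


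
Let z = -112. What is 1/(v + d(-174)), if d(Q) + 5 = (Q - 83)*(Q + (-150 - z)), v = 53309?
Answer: 1/107788 ≈ 9.2775e-6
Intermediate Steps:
d(Q) = -5 + (-83 + Q)*(-38 + Q) (d(Q) = -5 + (Q - 83)*(Q + (-150 - 1*(-112))) = -5 + (-83 + Q)*(Q + (-150 + 112)) = -5 + (-83 + Q)*(Q - 38) = -5 + (-83 + Q)*(-38 + Q))
1/(v + d(-174)) = 1/(53309 + (3149 + (-174)² - 121*(-174))) = 1/(53309 + (3149 + 30276 + 21054)) = 1/(53309 + 54479) = 1/107788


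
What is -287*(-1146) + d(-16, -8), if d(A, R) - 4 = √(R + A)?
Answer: 328906 + 2*I*√6 ≈ 3.2891e+5 + 4.899*I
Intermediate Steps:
d(A, R) = 4 + √(A + R) (d(A, R) = 4 + √(R + A) = 4 + √(A + R))
-287*(-1146) + d(-16, -8) = -287*(-1146) + (4 + √(-16 - 8)) = 328902 + (4 + √(-24)) = 328902 + (4 + 2*I*√6) = 328906 + 2*I*√6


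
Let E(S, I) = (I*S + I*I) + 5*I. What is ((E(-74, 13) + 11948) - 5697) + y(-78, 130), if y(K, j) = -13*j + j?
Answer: 3963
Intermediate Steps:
E(S, I) = I² + 5*I + I*S (E(S, I) = (I*S + I²) + 5*I = (I² + I*S) + 5*I = I² + 5*I + I*S)
y(K, j) = -12*j
((E(-74, 13) + 11948) - 5697) + y(-78, 130) = ((13*(5 + 13 - 74) + 11948) - 5697) - 12*130 = ((13*(-56) + 11948) - 5697) - 1560 = ((-728 + 11948) - 5697) - 1560 = (11220 - 5697) - 1560 = 5523 - 1560 = 3963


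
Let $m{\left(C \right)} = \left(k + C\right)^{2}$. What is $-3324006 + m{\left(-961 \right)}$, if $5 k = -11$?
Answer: $- \frac{59906294}{25} \approx -2.3963 \cdot 10^{6}$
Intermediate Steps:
$k = - \frac{11}{5}$ ($k = \frac{1}{5} \left(-11\right) = - \frac{11}{5} \approx -2.2$)
$m{\left(C \right)} = \left(- \frac{11}{5} + C\right)^{2}$
$-3324006 + m{\left(-961 \right)} = -3324006 + \frac{\left(-11 + 5 \left(-961\right)\right)^{2}}{25} = -3324006 + \frac{\left(-11 - 4805\right)^{2}}{25} = -3324006 + \frac{\left(-4816\right)^{2}}{25} = -3324006 + \frac{1}{25} \cdot 23193856 = -3324006 + \frac{23193856}{25} = - \frac{59906294}{25}$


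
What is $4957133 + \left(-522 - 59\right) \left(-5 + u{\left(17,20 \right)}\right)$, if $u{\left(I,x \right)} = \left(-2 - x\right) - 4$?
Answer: $4975144$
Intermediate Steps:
$u{\left(I,x \right)} = -6 - x$ ($u{\left(I,x \right)} = \left(-2 - x\right) - 4 = -6 - x$)
$4957133 + \left(-522 - 59\right) \left(-5 + u{\left(17,20 \right)}\right) = 4957133 + \left(-522 - 59\right) \left(-5 - 26\right) = 4957133 - 581 \left(-5 - 26\right) = 4957133 - -18011 = 4957133 + 18011 = 4975144$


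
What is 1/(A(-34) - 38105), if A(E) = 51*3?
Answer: -1/37952 ≈ -2.6349e-5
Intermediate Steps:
A(E) = 153
1/(A(-34) - 38105) = 1/(153 - 38105) = 1/(-37952) = -1/37952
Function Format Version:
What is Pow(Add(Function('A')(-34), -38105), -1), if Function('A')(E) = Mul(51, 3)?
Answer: Rational(-1, 37952) ≈ -2.6349e-5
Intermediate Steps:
Function('A')(E) = 153
Pow(Add(Function('A')(-34), -38105), -1) = Pow(Add(153, -38105), -1) = Pow(-37952, -1) = Rational(-1, 37952)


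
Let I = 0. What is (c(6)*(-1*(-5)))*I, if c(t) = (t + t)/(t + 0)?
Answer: 0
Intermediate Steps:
c(t) = 2 (c(t) = (2*t)/t = 2)
(c(6)*(-1*(-5)))*I = (2*(-1*(-5)))*0 = (2*5)*0 = 10*0 = 0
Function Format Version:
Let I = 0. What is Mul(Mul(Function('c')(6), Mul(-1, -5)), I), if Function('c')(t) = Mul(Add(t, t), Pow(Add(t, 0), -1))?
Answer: 0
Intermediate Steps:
Function('c')(t) = 2 (Function('c')(t) = Mul(Mul(2, t), Pow(t, -1)) = 2)
Mul(Mul(Function('c')(6), Mul(-1, -5)), I) = Mul(Mul(2, Mul(-1, -5)), 0) = Mul(Mul(2, 5), 0) = Mul(10, 0) = 0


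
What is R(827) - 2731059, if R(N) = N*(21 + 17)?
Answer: -2699633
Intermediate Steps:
R(N) = 38*N (R(N) = N*38 = 38*N)
R(827) - 2731059 = 38*827 - 2731059 = 31426 - 2731059 = -2699633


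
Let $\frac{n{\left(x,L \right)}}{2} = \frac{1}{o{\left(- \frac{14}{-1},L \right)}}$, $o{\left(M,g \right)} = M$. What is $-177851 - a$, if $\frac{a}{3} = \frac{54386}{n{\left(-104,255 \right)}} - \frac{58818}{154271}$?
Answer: $- \frac{203630909893}{154271} \approx -1.32 \cdot 10^{6}$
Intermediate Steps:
$n{\left(x,L \right)} = \frac{1}{7}$ ($n{\left(x,L \right)} = \frac{2}{\left(-14\right) \frac{1}{-1}} = \frac{2}{\left(-14\right) \left(-1\right)} = \frac{2}{14} = 2 \cdot \frac{1}{14} = \frac{1}{7}$)
$a = \frac{176193658272}{154271}$ ($a = 3 \left(54386 \frac{1}{\frac{1}{7}} - \frac{58818}{154271}\right) = 3 \left(54386 \cdot 7 - \frac{58818}{154271}\right) = 3 \left(380702 - \frac{58818}{154271}\right) = 3 \cdot \frac{58731219424}{154271} = \frac{176193658272}{154271} \approx 1.1421 \cdot 10^{6}$)
$-177851 - a = -177851 - \frac{176193658272}{154271} = - \frac{203630909893}{154271}$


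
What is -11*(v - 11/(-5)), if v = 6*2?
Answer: -781/5 ≈ -156.20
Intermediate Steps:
v = 12
-11*(v - 11/(-5)) = -11*(12 - 11/(-5)) = -11*(12 - 11*(-⅕)) = -11*(12 + 11/5) = -11*71/5 = -781/5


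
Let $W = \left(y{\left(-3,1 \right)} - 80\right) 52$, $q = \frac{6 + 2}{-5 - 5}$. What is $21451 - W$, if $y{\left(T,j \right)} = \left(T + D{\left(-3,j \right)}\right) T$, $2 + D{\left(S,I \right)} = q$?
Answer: $\frac{123531}{5} \approx 24706.0$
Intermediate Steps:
$q = - \frac{4}{5}$ ($q = \frac{8}{-10} = 8 \left(- \frac{1}{10}\right) = - \frac{4}{5} \approx -0.8$)
$D{\left(S,I \right)} = - \frac{14}{5}$ ($D{\left(S,I \right)} = -2 - \frac{4}{5} = - \frac{14}{5}$)
$y{\left(T,j \right)} = T \left(- \frac{14}{5} + T\right)$ ($y{\left(T,j \right)} = \left(T - \frac{14}{5}\right) T = \left(- \frac{14}{5} + T\right) T = T \left(- \frac{14}{5} + T\right)$)
$W = - \frac{16276}{5}$ ($W = \left(\frac{1}{5} \left(-3\right) \left(-14 + 5 \left(-3\right)\right) - 80\right) 52 = \left(\frac{1}{5} \left(-3\right) \left(-14 - 15\right) - 80\right) 52 = \left(\frac{1}{5} \left(-3\right) \left(-29\right) - 80\right) 52 = \left(\frac{87}{5} - 80\right) 52 = \left(- \frac{313}{5}\right) 52 = - \frac{16276}{5} \approx -3255.2$)
$21451 - W = 21451 - - \frac{16276}{5} = 21451 + \frac{16276}{5} = \frac{123531}{5}$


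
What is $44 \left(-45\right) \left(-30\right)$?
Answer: $59400$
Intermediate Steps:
$44 \left(-45\right) \left(-30\right) = \left(-1980\right) \left(-30\right) = 59400$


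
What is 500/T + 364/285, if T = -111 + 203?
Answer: 43997/6555 ≈ 6.7120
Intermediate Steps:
T = 92
500/T + 364/285 = 500/92 + 364/285 = 500*(1/92) + 364*(1/285) = 125/23 + 364/285 = 43997/6555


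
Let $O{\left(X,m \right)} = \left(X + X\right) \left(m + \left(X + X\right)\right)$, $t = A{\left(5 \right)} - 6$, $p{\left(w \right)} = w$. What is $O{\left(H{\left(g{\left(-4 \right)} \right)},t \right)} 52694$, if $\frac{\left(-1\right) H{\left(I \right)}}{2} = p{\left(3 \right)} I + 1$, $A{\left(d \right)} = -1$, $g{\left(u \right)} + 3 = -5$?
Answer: $412067080$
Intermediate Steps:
$g{\left(u \right)} = -8$ ($g{\left(u \right)} = -3 - 5 = -8$)
$H{\left(I \right)} = -2 - 6 I$ ($H{\left(I \right)} = - 2 \left(3 I + 1\right) = - 2 \left(1 + 3 I\right) = -2 - 6 I$)
$t = -7$ ($t = -1 - 6 = -7$)
$O{\left(X,m \right)} = 2 X \left(m + 2 X\right)$
$O{\left(H{\left(g{\left(-4 \right)} \right)},t \right)} 52694 = 2 \left(-2 - -48\right) \left(-7 + 2 \left(-2 - -48\right)\right) 52694 = 2 \left(-2 + 48\right) \left(-7 + 2 \left(-2 + 48\right)\right) 52694 = 2 \cdot 46 \left(-7 + 2 \cdot 46\right) 52694 = 2 \cdot 46 \left(-7 + 92\right) 52694 = 2 \cdot 46 \cdot 85 \cdot 52694 = 7820 \cdot 52694 = 412067080$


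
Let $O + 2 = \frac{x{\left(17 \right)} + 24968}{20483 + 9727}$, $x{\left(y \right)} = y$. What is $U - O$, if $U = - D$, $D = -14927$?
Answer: $\frac{4747159}{318} \approx 14928.0$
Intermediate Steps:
$O = - \frac{373}{318}$ ($O = -2 + \frac{17 + 24968}{20483 + 9727} = -2 + \frac{24985}{30210} = -2 + 24985 \cdot \frac{1}{30210} = -2 + \frac{263}{318} = - \frac{373}{318} \approx -1.173$)
$U = 14927$ ($U = \left(-1\right) \left(-14927\right) = 14927$)
$U - O = 14927 - - \frac{373}{318} = 14927 + \frac{373}{318} = \frac{4747159}{318}$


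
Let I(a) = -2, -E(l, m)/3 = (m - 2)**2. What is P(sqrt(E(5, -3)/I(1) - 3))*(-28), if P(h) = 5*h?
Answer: -70*sqrt(138) ≈ -822.31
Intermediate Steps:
E(l, m) = -3*(-2 + m)**2 (E(l, m) = -3*(m - 2)**2 = -3*(-2 + m)**2)
P(sqrt(E(5, -3)/I(1) - 3))*(-28) = (5*sqrt(-3*(-2 - 3)**2/(-2) - 3))*(-28) = (5*sqrt(-3*(-5)**2*(-1/2) - 3))*(-28) = (5*sqrt(-3*25*(-1/2) - 3))*(-28) = (5*sqrt(-75*(-1/2) - 3))*(-28) = (5*sqrt(75/2 - 3))*(-28) = (5*sqrt(69/2))*(-28) = (5*(sqrt(138)/2))*(-28) = (5*sqrt(138)/2)*(-28) = -70*sqrt(138)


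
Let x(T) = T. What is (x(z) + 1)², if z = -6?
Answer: 25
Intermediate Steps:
(x(z) + 1)² = (-6 + 1)² = (-5)² = 25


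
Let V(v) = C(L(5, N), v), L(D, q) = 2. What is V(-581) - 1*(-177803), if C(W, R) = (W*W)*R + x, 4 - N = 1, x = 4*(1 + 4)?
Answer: 175499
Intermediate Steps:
x = 20 (x = 4*5 = 20)
N = 3 (N = 4 - 1*1 = 4 - 1 = 3)
C(W, R) = 20 + R*W² (C(W, R) = (W*W)*R + 20 = W²*R + 20 = R*W² + 20 = 20 + R*W²)
V(v) = 20 + 4*v (V(v) = 20 + v*2² = 20 + v*4 = 20 + 4*v)
V(-581) - 1*(-177803) = (20 + 4*(-581)) - 1*(-177803) = (20 - 2324) + 177803 = -2304 + 177803 = 175499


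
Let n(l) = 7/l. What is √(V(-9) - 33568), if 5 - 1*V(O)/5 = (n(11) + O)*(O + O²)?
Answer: 3*I*√410487/11 ≈ 174.73*I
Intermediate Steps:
V(O) = 25 - 5*(7/11 + O)*(O + O²)
√(V(-9) - 33568) = √((25 - 5*(-9)³ - 90/11*(-9)² - 35/11*(-9)) - 33568) = √((25 - 5*(-729) - 90/11*81 + 315/11) - 33568) = √((25 + 3645 - 7290/11 + 315/11) - 33568) = √(33395/11 - 33568) = √(-335853/11) = 3*I*√410487/11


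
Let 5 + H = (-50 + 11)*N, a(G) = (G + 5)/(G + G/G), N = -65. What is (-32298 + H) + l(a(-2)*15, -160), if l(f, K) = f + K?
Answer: -29973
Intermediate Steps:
a(G) = (5 + G)/(1 + G) (a(G) = (5 + G)/(G + 1) = (5 + G)/(1 + G))
H = 2530 (H = -5 + (-50 + 11)*(-65) = -5 - 39*(-65) = -5 + 2535 = 2530)
l(f, K) = K + f
(-32298 + H) + l(a(-2)*15, -160) = (-32298 + 2530) + (-160 + ((5 - 2)/(1 - 2))*15) = -29768 + (-160 + (3/(-1))*15) = -29768 + (-160 - 1*3*15) = -29768 + (-160 - 3*15) = -29768 + (-160 - 45) = -29768 - 205 = -29973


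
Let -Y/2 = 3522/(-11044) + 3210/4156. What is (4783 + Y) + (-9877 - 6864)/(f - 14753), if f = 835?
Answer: 190979183814797/39926274322 ≈ 4783.3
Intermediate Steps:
Y = -2601726/2868679 (Y = -2*(3522/(-11044) + 3210/4156) = -2*(3522*(-1/11044) + 3210*(1/4156)) = -2*(-1761/5522 + 1605/2078) = -2*1300863/2868679 = -2601726/2868679 ≈ -0.90694)
(4783 + Y) + (-9877 - 6864)/(f - 14753) = (4783 - 2601726/2868679) + (-9877 - 6864)/(835 - 14753) = 13718289931/2868679 - 16741/(-13918) = 13718289931/2868679 - 16741*(-1/13918) = 13718289931/2868679 + 16741/13918 = 190979183814797/39926274322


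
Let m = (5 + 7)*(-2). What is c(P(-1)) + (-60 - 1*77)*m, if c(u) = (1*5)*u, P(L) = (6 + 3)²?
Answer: 3693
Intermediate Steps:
m = -24 (m = 12*(-2) = -24)
P(L) = 81 (P(L) = 9² = 81)
c(u) = 5*u
c(P(-1)) + (-60 - 1*77)*m = 5*81 + (-60 - 1*77)*(-24) = 405 + (-60 - 77)*(-24) = 405 - 137*(-24) = 405 + 3288 = 3693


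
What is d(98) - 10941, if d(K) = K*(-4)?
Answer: -11333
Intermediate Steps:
d(K) = -4*K
d(98) - 10941 = -4*98 - 10941 = -392 - 10941 = -11333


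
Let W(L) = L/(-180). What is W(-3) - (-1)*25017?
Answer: 1501021/60 ≈ 25017.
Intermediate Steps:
W(L) = -L/180 (W(L) = L*(-1/180) = -L/180)
W(-3) - (-1)*25017 = -1/180*(-3) - (-1)*25017 = 1/60 - 1*(-25017) = 1/60 + 25017 = 1501021/60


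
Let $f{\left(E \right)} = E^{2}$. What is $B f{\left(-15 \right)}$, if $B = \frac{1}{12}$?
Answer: $\frac{75}{4} \approx 18.75$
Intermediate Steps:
$B = \frac{1}{12} \approx 0.083333$
$B f{\left(-15 \right)} = \frac{\left(-15\right)^{2}}{12} = \frac{1}{12} \cdot 225 = \frac{75}{4}$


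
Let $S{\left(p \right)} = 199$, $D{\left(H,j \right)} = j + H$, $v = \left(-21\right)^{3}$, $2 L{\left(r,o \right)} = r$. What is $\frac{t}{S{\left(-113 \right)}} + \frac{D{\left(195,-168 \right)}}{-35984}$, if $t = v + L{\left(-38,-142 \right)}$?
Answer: $- \frac{333936893}{7160816} \approx -46.634$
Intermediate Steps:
$L{\left(r,o \right)} = \frac{r}{2}$
$v = -9261$
$D{\left(H,j \right)} = H + j$
$t = -9280$ ($t = -9261 + \frac{1}{2} \left(-38\right) = -9261 - 19 = -9280$)
$\frac{t}{S{\left(-113 \right)}} + \frac{D{\left(195,-168 \right)}}{-35984} = - \frac{9280}{199} + \frac{195 - 168}{-35984} = \left(-9280\right) \frac{1}{199} + 27 \left(- \frac{1}{35984}\right) = - \frac{9280}{199} - \frac{27}{35984} = - \frac{333936893}{7160816}$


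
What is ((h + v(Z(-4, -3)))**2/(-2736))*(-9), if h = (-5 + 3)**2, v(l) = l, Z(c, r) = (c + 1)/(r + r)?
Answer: 81/1216 ≈ 0.066612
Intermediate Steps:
Z(c, r) = (1 + c)/(2*r) (Z(c, r) = (1 + c)/((2*r)) = (1 + c)*(1/(2*r)) = (1 + c)/(2*r))
h = 4 (h = (-2)**2 = 4)
((h + v(Z(-4, -3)))**2/(-2736))*(-9) = ((4 + (1/2)*(1 - 4)/(-3))**2/(-2736))*(-9) = ((4 + (1/2)*(-1/3)*(-3))**2*(-1/2736))*(-9) = ((4 + 1/2)**2*(-1/2736))*(-9) = ((9/2)**2*(-1/2736))*(-9) = ((81/4)*(-1/2736))*(-9) = -9/1216*(-9) = 81/1216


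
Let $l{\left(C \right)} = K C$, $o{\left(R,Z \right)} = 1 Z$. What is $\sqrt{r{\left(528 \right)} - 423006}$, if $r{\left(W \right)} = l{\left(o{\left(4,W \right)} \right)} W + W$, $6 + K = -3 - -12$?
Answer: $3 \sqrt{45986} \approx 643.33$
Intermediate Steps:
$o{\left(R,Z \right)} = Z$
$K = 3$ ($K = -6 - -9 = -6 + \left(-3 + 12\right) = -6 + 9 = 3$)
$l{\left(C \right)} = 3 C$
$r{\left(W \right)} = W + 3 W^{2}$ ($r{\left(W \right)} = 3 W W + W = 3 W^{2} + W = W + 3 W^{2}$)
$\sqrt{r{\left(528 \right)} - 423006} = \sqrt{528 \left(1 + 3 \cdot 528\right) - 423006} = \sqrt{528 \left(1 + 1584\right) - 423006} = \sqrt{528 \cdot 1585 - 423006} = \sqrt{836880 - 423006} = \sqrt{413874} = 3 \sqrt{45986}$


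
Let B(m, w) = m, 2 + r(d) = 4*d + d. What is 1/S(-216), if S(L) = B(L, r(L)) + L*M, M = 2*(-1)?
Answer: 1/216 ≈ 0.0046296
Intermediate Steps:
M = -2
r(d) = -2 + 5*d (r(d) = -2 + (4*d + d) = -2 + 5*d)
S(L) = -L (S(L) = L + L*(-2) = L - 2*L = -L)
1/S(-216) = 1/(-1*(-216)) = 1/216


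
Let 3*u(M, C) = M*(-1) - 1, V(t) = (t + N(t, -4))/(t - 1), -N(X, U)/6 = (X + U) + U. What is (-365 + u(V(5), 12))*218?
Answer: -160121/2 ≈ -80061.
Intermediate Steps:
N(X, U) = -12*U - 6*X (N(X, U) = -6*((X + U) + U) = -6*((U + X) + U) = -6*(X + 2*U) = -12*U - 6*X)
V(t) = (48 - 5*t)/(-1 + t) (V(t) = (t + (-12*(-4) - 6*t))/(t - 1) = (t + (48 - 6*t))/(-1 + t) = (48 - 5*t)/(-1 + t))
u(M, C) = -1/3 - M/3 (u(M, C) = (M*(-1) - 1)/3 = (-M - 1)/3 = (-1 - M)/3 = -1/3 - M/3)
(-365 + u(V(5), 12))*218 = (-365 + (-1/3 - (48 - 5*5)/(3*(-1 + 5))))*218 = (-365 + (-1/3 - (48 - 25)/(3*4)))*218 = (-365 + (-1/3 - 23/12))*218 = (-365 - 9/4)*218 = -1469/4*218 = -160121/2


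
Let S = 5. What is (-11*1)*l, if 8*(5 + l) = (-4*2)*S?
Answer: 110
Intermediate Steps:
l = -10 (l = -5 + (-4*2*5)/8 = -5 + (-8*5)/8 = -5 + (⅛)*(-40) = -5 - 5 = -10)
(-11*1)*l = -11*1*(-10) = -11*(-10) = 110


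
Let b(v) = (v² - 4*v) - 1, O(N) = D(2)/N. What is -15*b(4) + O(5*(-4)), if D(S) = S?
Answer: 149/10 ≈ 14.900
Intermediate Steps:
O(N) = 2/N
b(v) = -1 + v² - 4*v
-15*b(4) + O(5*(-4)) = -15*(-1 + 4² - 4*4) + 2/((5*(-4))) = -15*(-1 + 16 - 16) + 2/(-20) = -15*(-1) + 2*(-1/20) = 15 - ⅒ = 149/10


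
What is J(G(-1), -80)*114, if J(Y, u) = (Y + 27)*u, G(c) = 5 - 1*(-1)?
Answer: -300960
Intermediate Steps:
G(c) = 6 (G(c) = 5 + 1 = 6)
J(Y, u) = u*(27 + Y) (J(Y, u) = (27 + Y)*u = u*(27 + Y))
J(G(-1), -80)*114 = -80*(27 + 6)*114 = -80*33*114 = -2640*114 = -300960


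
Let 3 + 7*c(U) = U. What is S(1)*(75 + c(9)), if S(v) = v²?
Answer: 531/7 ≈ 75.857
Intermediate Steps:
c(U) = -3/7 + U/7
S(1)*(75 + c(9)) = 1²*(75 + (-3/7 + (⅐)*9)) = 1*(75 + (-3/7 + 9/7)) = 1*(75 + 6/7) = 1*(531/7) = 531/7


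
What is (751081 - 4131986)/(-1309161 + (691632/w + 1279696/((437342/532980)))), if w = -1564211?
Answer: -1156430385566920805/85641405247678827 ≈ -13.503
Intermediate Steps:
(751081 - 4131986)/(-1309161 + (691632/w + 1279696/((437342/532980)))) = (751081 - 4131986)/(-1309161 + (691632/(-1564211) + 1279696/((437342/532980)))) = -3380905/(-1309161 + (691632*(-1/1564211) + 1279696/((437342*(1/532980))))) = -3380905/(-1309161 + (-691632/1564211 + 1279696/(218671/266490))) = -3380905/(-1309161 + (-691632/1564211 + 1279696*(266490/218671))) = -3380905/(-1309161 + (-691632/1564211 + 341026187040/218671)) = -3380905/(-1309161 + 533436761816164368/342047583581) = -3380905/85641405247678827/342047583581 = -3380905*342047583581/85641405247678827 = -1156430385566920805/85641405247678827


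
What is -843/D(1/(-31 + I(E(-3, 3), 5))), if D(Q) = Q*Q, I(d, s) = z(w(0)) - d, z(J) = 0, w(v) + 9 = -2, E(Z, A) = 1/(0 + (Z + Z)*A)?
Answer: -87179969/108 ≈ -8.0722e+5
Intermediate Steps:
E(Z, A) = 1/(2*A*Z) (E(Z, A) = 1/(0 + (2*Z)*A) = 1/(0 + 2*A*Z) = 1/(2*A*Z))
w(v) = -11 (w(v) = -9 - 2 = -11)
I(d, s) = -d (I(d, s) = 0 - d = -d)
D(Q) = Q**2
-843/D(1/(-31 + I(E(-3, 3), 5))) = -843*(-31 - 1/(2*3*(-3)))**2 = -843*(-31 - (-1)/(2*3*3))**2 = -843*(-31 - 1*(-1/18))**2 = -843*(-31 + 1/18)**2 = -843/((1/(-557/18))**2) = -843/((-18/557)**2) = -843/324/310249 = -843*310249/324 = -87179969/108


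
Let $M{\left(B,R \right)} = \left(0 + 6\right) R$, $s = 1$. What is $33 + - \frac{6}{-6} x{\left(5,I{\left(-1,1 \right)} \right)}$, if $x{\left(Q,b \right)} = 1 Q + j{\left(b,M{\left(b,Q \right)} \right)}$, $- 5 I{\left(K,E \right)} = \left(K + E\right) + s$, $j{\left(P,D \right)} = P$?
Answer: $\frac{189}{5} \approx 37.8$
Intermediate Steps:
$M{\left(B,R \right)} = 6 R$
$I{\left(K,E \right)} = - \frac{1}{5} - \frac{E}{5} - \frac{K}{5}$ ($I{\left(K,E \right)} = - \frac{\left(K + E\right) + 1}{5} = - \frac{\left(E + K\right) + 1}{5} = - \frac{1 + E + K}{5} = - \frac{1}{5} - \frac{E}{5} - \frac{K}{5}$)
$x{\left(Q,b \right)} = Q + b$ ($x{\left(Q,b \right)} = 1 Q + b = Q + b$)
$33 + - \frac{6}{-6} x{\left(5,I{\left(-1,1 \right)} \right)} = 33 + - \frac{6}{-6} \left(5 - \frac{1}{5}\right) = 33 + \left(-6\right) \left(- \frac{1}{6}\right) \left(5 - \frac{1}{5}\right) = 33 + 1 \left(5 - \frac{1}{5}\right) = 33 + 1 \cdot \frac{24}{5} = 33 + \frac{24}{5} = \frac{189}{5}$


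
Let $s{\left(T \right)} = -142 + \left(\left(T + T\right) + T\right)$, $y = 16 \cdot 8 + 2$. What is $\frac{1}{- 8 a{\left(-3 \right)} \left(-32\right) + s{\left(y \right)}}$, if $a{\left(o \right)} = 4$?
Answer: $\frac{1}{1272} \approx 0.00078616$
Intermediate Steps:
$y = 130$ ($y = 128 + 2 = 130$)
$s{\left(T \right)} = -142 + 3 T$ ($s{\left(T \right)} = -142 + \left(2 T + T\right) = -142 + 3 T$)
$\frac{1}{- 8 a{\left(-3 \right)} \left(-32\right) + s{\left(y \right)}} = \frac{1}{\left(-8\right) 4 \left(-32\right) + \left(-142 + 3 \cdot 130\right)} = \frac{1}{\left(-32\right) \left(-32\right) + \left(-142 + 390\right)} = \frac{1}{1024 + 248} = \frac{1}{1272}$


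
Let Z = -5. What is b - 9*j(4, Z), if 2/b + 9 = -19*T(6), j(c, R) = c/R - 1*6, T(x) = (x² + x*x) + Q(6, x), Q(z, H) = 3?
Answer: 219397/3585 ≈ 61.199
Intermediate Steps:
T(x) = 3 + 2*x² (T(x) = (x² + x*x) + 3 = (x² + x²) + 3 = 2*x² + 3 = 3 + 2*x²)
j(c, R) = -6 + c/R (j(c, R) = c/R - 6 = -6 + c/R)
b = -1/717 (b = 2/(-9 - 19*(3 + 2*6²)) = 2/(-9 - 19*(3 + 2*36)) = 2/(-9 - 19*(3 + 72)) = 2/(-9 - 19*75) = 2/(-9 - 1425) = 2/(-1434) = 2*(-1/1434) = -1/717 ≈ -0.0013947)
b - 9*j(4, Z) = -1/717 - 9*(-6 + 4/(-5)) = -1/717 - 9*(-6 + 4*(-⅕)) = -1/717 - 9*(-6 - ⅘) = -1/717 - 9*(-34/5) = -1/717 + 306/5 = 219397/3585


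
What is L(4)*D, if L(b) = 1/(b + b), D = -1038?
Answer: -519/4 ≈ -129.75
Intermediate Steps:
L(b) = 1/(2*b)
L(4)*D = ((½)/4)*(-1038) = ((½)*(¼))*(-1038) = (⅛)*(-1038) = -519/4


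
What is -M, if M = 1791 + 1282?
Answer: -3073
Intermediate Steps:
M = 3073
-M = -1*3073 = -3073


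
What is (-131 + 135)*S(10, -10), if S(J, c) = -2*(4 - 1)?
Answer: -24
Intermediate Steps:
S(J, c) = -6 (S(J, c) = -2*3 = -6)
(-131 + 135)*S(10, -10) = (-131 + 135)*(-6) = 4*(-6) = -24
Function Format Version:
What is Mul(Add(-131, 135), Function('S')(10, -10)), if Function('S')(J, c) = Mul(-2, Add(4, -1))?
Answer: -24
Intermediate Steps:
Function('S')(J, c) = -6 (Function('S')(J, c) = Mul(-2, 3) = -6)
Mul(Add(-131, 135), Function('S')(10, -10)) = Mul(Add(-131, 135), -6) = Mul(4, -6) = -24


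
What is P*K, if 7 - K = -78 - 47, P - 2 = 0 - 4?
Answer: -264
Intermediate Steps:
P = -2 (P = 2 + (0 - 4) = 2 - 4 = -2)
K = 132 (K = 7 - (-78 - 47) = 7 - 1*(-125) = 7 + 125 = 132)
P*K = -2*132 = -264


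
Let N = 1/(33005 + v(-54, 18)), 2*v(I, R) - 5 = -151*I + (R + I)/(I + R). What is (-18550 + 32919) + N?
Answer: 532874366/37085 ≈ 14369.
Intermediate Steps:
v(I, R) = 3 - 151*I/2 (v(I, R) = 5/2 + (-151*I + (R + I)/(I + R))/2 = 5/2 + (-151*I + (I + R)/(I + R))/2 = 5/2 + (-151*I + 1)/2 = 5/2 + (1 - 151*I)/2 = 5/2 + (½ - 151*I/2) = 3 - 151*I/2)
N = 1/37085 (N = 1/(33005 + (3 - 151/2*(-54))) = 1/(33005 + (3 + 4077)) = 1/(33005 + 4080) = 1/37085 ≈ 2.6965e-5)
(-18550 + 32919) + N = (-18550 + 32919) + 1/37085 = 14369 + 1/37085 = 532874366/37085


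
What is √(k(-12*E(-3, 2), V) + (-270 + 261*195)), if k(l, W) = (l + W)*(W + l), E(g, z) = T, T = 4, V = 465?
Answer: 3*√24946 ≈ 473.83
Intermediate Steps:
E(g, z) = 4
k(l, W) = (W + l)² (k(l, W) = (W + l)*(W + l) = (W + l)²)
√(k(-12*E(-3, 2), V) + (-270 + 261*195)) = √((465 - 12*4)² + (-270 + 261*195)) = √((465 - 48)² + (-270 + 50895)) = √(417² + 50625) = √(173889 + 50625) = √224514 = 3*√24946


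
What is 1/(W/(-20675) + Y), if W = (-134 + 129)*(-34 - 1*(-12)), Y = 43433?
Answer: 4135/179595433 ≈ 2.3024e-5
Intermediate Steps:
W = 110 (W = -5*(-34 + 12) = -5*(-22) = 110)
1/(W/(-20675) + Y) = 1/(110/(-20675) + 43433) = 1/(110*(-1/20675) + 43433) = 1/(-22/4135 + 43433) = 1/(179595433/4135) = 4135/179595433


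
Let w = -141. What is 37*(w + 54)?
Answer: -3219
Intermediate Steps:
37*(w + 54) = 37*(-141 + 54) = 37*(-87) = -3219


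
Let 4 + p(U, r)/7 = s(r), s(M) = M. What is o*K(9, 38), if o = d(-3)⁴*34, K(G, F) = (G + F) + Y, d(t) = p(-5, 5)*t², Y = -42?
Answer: 2678003370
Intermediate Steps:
p(U, r) = -28 + 7*r
d(t) = 7*t² (d(t) = (-28 + 7*5)*t² = (-28 + 35)*t² = 7*t²)
K(G, F) = -42 + F + G (K(G, F) = (G + F) - 42 = (F + G) - 42 = -42 + F + G)
o = 535600674 (o = (7*(-3)²)⁴*34 = (7*9)⁴*34 = 63⁴*34 = 15752961*34 = 535600674)
o*K(9, 38) = 535600674*(-42 + 38 + 9) = 535600674*5 = 2678003370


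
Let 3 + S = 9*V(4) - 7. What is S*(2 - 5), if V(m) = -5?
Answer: 165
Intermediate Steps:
S = -55 (S = -3 + (9*(-5) - 7) = -3 + (-45 - 7) = -3 - 52 = -55)
S*(2 - 5) = -55*(2 - 5) = -55*(-3) = 165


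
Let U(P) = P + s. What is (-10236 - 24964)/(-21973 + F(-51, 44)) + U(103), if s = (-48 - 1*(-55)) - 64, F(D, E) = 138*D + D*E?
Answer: 294586/6251 ≈ 47.126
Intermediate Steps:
s = -57 (s = (-48 + 55) - 64 = 7 - 64 = -57)
U(P) = -57 + P (U(P) = P - 57 = -57 + P)
(-10236 - 24964)/(-21973 + F(-51, 44)) + U(103) = (-10236 - 24964)/(-21973 - 51*(138 + 44)) + (-57 + 103) = -35200/(-21973 - 51*182) + 46 = -35200/(-21973 - 9282) + 46 = -35200/(-31255) + 46 = -35200*(-1/31255) + 46 = 7040/6251 + 46 = 294586/6251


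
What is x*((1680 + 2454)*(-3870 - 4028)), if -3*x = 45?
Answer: 489754980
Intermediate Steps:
x = -15 (x = -⅓*45 = -15)
x*((1680 + 2454)*(-3870 - 4028)) = -15*(1680 + 2454)*(-3870 - 4028) = -62010*(-7898) = -15*(-32650332) = 489754980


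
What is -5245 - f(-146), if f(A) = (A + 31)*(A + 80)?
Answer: -12835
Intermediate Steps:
f(A) = (31 + A)*(80 + A)
-5245 - f(-146) = -5245 - (2480 + (-146)² + 111*(-146)) = -5245 - (2480 + 21316 - 16206) = -5245 - 1*7590 = -5245 - 7590 = -12835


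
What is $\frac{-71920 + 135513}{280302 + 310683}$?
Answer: $\frac{63593}{590985} \approx 0.10761$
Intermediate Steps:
$\frac{-71920 + 135513}{280302 + 310683} = \frac{63593}{590985}$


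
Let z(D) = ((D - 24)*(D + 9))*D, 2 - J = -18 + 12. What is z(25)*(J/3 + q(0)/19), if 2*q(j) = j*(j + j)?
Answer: 6800/3 ≈ 2266.7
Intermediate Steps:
q(j) = j**2 (q(j) = (j*(j + j))/2 = (j*(2*j))/2 = (2*j**2)/2 = j**2)
J = 8 (J = 2 - (-18 + 12) = 2 - 1*(-6) = 2 + 6 = 8)
z(D) = D*(-24 + D)*(9 + D) (z(D) = ((-24 + D)*(9 + D))*D = D*(-24 + D)*(9 + D))
z(25)*(J/3 + q(0)/19) = (25*(-216 + 25**2 - 15*25))*(8/3 + 0**2/19) = (25*(-216 + 625 - 375))*(8*(1/3) + 0*(1/19)) = (25*34)*(8/3 + 0) = 850*(8/3) = 6800/3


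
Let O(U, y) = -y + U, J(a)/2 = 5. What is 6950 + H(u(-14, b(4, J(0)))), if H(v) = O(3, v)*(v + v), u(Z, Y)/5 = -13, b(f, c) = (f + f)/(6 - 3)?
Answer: -1890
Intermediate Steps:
J(a) = 10 (J(a) = 2*5 = 10)
b(f, c) = 2*f/3 (b(f, c) = (2*f)/3 = (2*f)*(1/3) = 2*f/3)
O(U, y) = U - y
u(Z, Y) = -65 (u(Z, Y) = 5*(-13) = -65)
H(v) = 2*v*(3 - v) (H(v) = (3 - v)*(v + v) = (3 - v)*(2*v) = 2*v*(3 - v))
6950 + H(u(-14, b(4, J(0)))) = 6950 + 2*(-65)*(3 - 1*(-65)) = 6950 + 2*(-65)*(3 + 65) = 6950 + 2*(-65)*68 = 6950 - 8840 = -1890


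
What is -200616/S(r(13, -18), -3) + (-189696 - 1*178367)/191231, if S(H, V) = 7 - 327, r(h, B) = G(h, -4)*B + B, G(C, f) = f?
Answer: 4780777267/7649240 ≈ 625.00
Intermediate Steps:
r(h, B) = -3*B (r(h, B) = -4*B + B = -3*B)
S(H, V) = -320
-200616/S(r(13, -18), -3) + (-189696 - 1*178367)/191231 = -200616/(-320) + (-189696 - 1*178367)/191231 = -200616*(-1/320) + (-189696 - 178367)*(1/191231) = 25077/40 - 368063*1/191231 = 25077/40 - 368063/191231 = 4780777267/7649240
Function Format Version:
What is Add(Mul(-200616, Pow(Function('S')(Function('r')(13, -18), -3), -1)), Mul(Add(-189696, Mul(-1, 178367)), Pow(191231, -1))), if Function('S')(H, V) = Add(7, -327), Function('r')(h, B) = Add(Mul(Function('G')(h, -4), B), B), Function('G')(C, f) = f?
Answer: Rational(4780777267, 7649240) ≈ 625.00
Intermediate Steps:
Function('r')(h, B) = Mul(-3, B) (Function('r')(h, B) = Add(Mul(-4, B), B) = Mul(-3, B))
Function('S')(H, V) = -320
Add(Mul(-200616, Pow(Function('S')(Function('r')(13, -18), -3), -1)), Mul(Add(-189696, Mul(-1, 178367)), Pow(191231, -1))) = Add(Mul(-200616, Pow(-320, -1)), Mul(Add(-189696, Mul(-1, 178367)), Pow(191231, -1))) = Add(Mul(-200616, Rational(-1, 320)), Mul(Add(-189696, -178367), Rational(1, 191231))) = Add(Rational(25077, 40), Mul(-368063, Rational(1, 191231))) = Add(Rational(25077, 40), Rational(-368063, 191231)) = Rational(4780777267, 7649240)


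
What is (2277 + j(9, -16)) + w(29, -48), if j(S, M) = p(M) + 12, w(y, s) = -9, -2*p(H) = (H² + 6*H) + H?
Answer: 2208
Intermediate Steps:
p(H) = -7*H/2 - H²/2 (p(H) = -((H² + 6*H) + H)/2 = -(H² + 7*H)/2 = -7*H/2 - H²/2)
j(S, M) = 12 - M*(7 + M)/2 (j(S, M) = -M*(7 + M)/2 + 12 = 12 - M*(7 + M)/2)
(2277 + j(9, -16)) + w(29, -48) = (2277 + (12 - ½*(-16)*(7 - 16))) - 9 = (2277 + (12 - ½*(-16)*(-9))) - 9 = (2277 + (12 - 72)) - 9 = (2277 - 60) - 9 = 2217 - 9 = 2208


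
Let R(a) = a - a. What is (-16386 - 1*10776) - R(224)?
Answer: -27162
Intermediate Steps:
R(a) = 0
(-16386 - 1*10776) - R(224) = (-16386 - 1*10776) - 1*0 = (-16386 - 10776) + 0 = -27162 + 0 = -27162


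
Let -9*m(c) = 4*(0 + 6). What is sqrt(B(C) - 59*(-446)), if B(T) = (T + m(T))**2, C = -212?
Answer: sqrt(651562)/3 ≈ 269.06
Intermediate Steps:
m(c) = -8/3 (m(c) = -4*(0 + 6)/9 = -4*6/9 = -1/9*24 = -8/3)
B(T) = (-8/3 + T)**2 (B(T) = (T - 8/3)**2 = (-8/3 + T)**2)
sqrt(B(C) - 59*(-446)) = sqrt((-8 + 3*(-212))**2/9 - 59*(-446)) = sqrt((-8 - 636)**2/9 + 26314) = sqrt((1/9)*(-644)**2 + 26314) = sqrt((1/9)*414736 + 26314) = sqrt(414736/9 + 26314) = sqrt(651562/9) = sqrt(651562)/3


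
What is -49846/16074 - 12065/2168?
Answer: -150999469/17424216 ≈ -8.6661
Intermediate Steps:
-49846/16074 - 12065/2168 = -49846*1/16074 - 12065*1/2168 = -24923/8037 - 12065/2168 = -150999469/17424216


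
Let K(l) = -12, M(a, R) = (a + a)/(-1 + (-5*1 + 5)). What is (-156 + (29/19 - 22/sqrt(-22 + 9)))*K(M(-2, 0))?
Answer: 35220/19 - 264*I*sqrt(13)/13 ≈ 1853.7 - 73.22*I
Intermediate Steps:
M(a, R) = -2*a (M(a, R) = (2*a)/(-1 + (-5 + 5)) = (2*a)/(-1 + 0) = (2*a)/(-1) = (2*a)*(-1) = -2*a)
(-156 + (29/19 - 22/sqrt(-22 + 9)))*K(M(-2, 0)) = (-156 + (29/19 - 22/sqrt(-22 + 9)))*(-12) = (-156 + (29*(1/19) - 22*(-I*sqrt(13)/13)))*(-12) = (-156 + (29/19 - 22*(-I*sqrt(13)/13)))*(-12) = (-156 + (29/19 - (-22)*I*sqrt(13)/13))*(-12) = (-156 + (29/19 + 22*I*sqrt(13)/13))*(-12) = (-2935/19 + 22*I*sqrt(13)/13)*(-12) = 35220/19 - 264*I*sqrt(13)/13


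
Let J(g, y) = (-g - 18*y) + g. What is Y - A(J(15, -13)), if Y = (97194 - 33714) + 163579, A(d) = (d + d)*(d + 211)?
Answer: 18799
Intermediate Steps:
J(g, y) = -18*y
A(d) = 2*d*(211 + d) (A(d) = (2*d)*(211 + d) = 2*d*(211 + d))
Y = 227059 (Y = 63480 + 163579 = 227059)
Y - A(J(15, -13)) = 227059 - 2*(-18*(-13))*(211 - 18*(-13)) = 227059 - 2*234*(211 + 234) = 227059 - 2*234*445 = 227059 - 1*208260 = 227059 - 208260 = 18799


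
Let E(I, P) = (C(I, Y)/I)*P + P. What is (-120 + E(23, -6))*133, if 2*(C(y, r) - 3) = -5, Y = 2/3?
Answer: -385833/23 ≈ -16775.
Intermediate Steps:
Y = ⅔ (Y = 2*(⅓) = ⅔ ≈ 0.66667)
C(y, r) = ½ (C(y, r) = 3 + (½)*(-5) = 3 - 5/2 = ½)
E(I, P) = P + P/(2*I) (E(I, P) = (1/(2*I))*P + P = P/(2*I) + P = P + P/(2*I))
(-120 + E(23, -6))*133 = (-120 + (-6 + (½)*(-6)/23))*133 = (-120 + (-6 + (½)*(-6)*(1/23)))*133 = (-120 + (-6 - 3/23))*133 = (-120 - 141/23)*133 = -2901/23*133 = -385833/23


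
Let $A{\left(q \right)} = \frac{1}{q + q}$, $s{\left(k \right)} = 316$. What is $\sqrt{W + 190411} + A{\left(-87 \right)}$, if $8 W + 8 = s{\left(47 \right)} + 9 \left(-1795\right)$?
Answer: $- \frac{1}{174} + \frac{\sqrt{3014882}}{4} \approx 434.08$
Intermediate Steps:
$W = - \frac{15847}{8}$ ($W = -1 + \frac{316 + 9 \left(-1795\right)}{8} = -1 + \frac{316 - 16155}{8} = -1 + \frac{1}{8} \left(-15839\right) = -1 - \frac{15839}{8} = - \frac{15847}{8} \approx -1980.9$)
$A{\left(q \right)} = \frac{1}{2 q}$
$\sqrt{W + 190411} + A{\left(-87 \right)} = \sqrt{- \frac{15847}{8} + 190411} + \frac{1}{2 \left(-87\right)} = \sqrt{\frac{1507441}{8}} + \frac{1}{2} \left(- \frac{1}{87}\right) = \frac{\sqrt{3014882}}{4} - \frac{1}{174} = - \frac{1}{174} + \frac{\sqrt{3014882}}{4}$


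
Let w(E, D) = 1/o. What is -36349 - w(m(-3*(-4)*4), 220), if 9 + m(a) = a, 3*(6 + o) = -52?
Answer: -2544427/70 ≈ -36349.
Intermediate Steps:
o = -70/3 (o = -6 + (⅓)*(-52) = -6 - 52/3 = -70/3 ≈ -23.333)
m(a) = -9 + a
w(E, D) = -3/70 (w(E, D) = 1/(-70/3) = -3/70)
-36349 - w(m(-3*(-4)*4), 220) = -36349 - 1*(-3/70) = -36349 + 3/70 = -2544427/70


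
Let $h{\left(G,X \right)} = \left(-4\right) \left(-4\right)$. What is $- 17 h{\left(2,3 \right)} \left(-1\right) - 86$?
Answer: $186$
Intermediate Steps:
$h{\left(G,X \right)} = 16$
$- 17 h{\left(2,3 \right)} \left(-1\right) - 86 = \left(-17\right) 16 \left(-1\right) - 86 = \left(-272\right) \left(-1\right) - 86 = 272 - 86 = 186$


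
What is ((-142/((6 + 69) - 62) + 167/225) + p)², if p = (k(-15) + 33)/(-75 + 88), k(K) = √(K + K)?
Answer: 498182566/8555625 - 44708*I*√30/38025 ≈ 58.229 - 6.4399*I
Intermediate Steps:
k(K) = √2*√K (k(K) = √(2*K) = √2*√K)
p = 33/13 + I*√30/13 (p = (√2*√(-15) + 33)/(-75 + 88) = (√2*(I*√15) + 33)/13 = (I*√30 + 33)*(1/13) = (33 + I*√30)*(1/13) = 33/13 + I*√30/13 ≈ 2.5385 + 0.42133*I)
((-142/((6 + 69) - 62) + 167/225) + p)² = ((-142/((6 + 69) - 62) + 167/225) + (33/13 + I*√30/13))² = ((-142/(75 - 62) + 167*(1/225)) + (33/13 + I*√30/13))² = ((-142/13 + 167/225) + (33/13 + I*√30/13))² = (-29779/2925 + (33/13 + I*√30/13))² = (-22354/2925 + I*√30/13)²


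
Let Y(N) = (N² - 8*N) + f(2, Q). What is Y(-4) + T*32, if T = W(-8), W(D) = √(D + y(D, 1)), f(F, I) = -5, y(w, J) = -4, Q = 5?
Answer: 43 + 64*I*√3 ≈ 43.0 + 110.85*I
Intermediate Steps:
W(D) = √(-4 + D) (W(D) = √(D - 4) = √(-4 + D))
Y(N) = -5 + N² - 8*N (Y(N) = (N² - 8*N) - 5 = -5 + N² - 8*N)
T = 2*I*√3 (T = √(-4 - 8) = √(-12) = 2*I*√3 ≈ 3.4641*I)
Y(-4) + T*32 = (-5 + (-4)² - 8*(-4)) + (2*I*√3)*32 = (-5 + 16 + 32) + 64*I*√3 = 43 + 64*I*√3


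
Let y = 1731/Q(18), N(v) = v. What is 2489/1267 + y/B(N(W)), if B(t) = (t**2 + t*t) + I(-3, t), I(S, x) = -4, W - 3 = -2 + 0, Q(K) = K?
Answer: -701191/15204 ≈ -46.119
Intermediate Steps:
W = 1 (W = 3 + (-2 + 0) = 3 - 2 = 1)
y = 577/6 (y = 1731/18 = 1731*(1/18) = 577/6 ≈ 96.167)
B(t) = -4 + 2*t**2 (B(t) = (t**2 + t*t) - 4 = (t**2 + t**2) - 4 = 2*t**2 - 4 = -4 + 2*t**2)
2489/1267 + y/B(N(W)) = 2489/1267 + 577/(6*(-4 + 2*1**2)) = 2489*(1/1267) + 577/(6*(-4 + 2*1)) = 2489/1267 + 577/(6*(-4 + 2)) = 2489/1267 + (577/6)/(-2) = 2489/1267 + (577/6)*(-1/2) = 2489/1267 - 577/12 = -701191/15204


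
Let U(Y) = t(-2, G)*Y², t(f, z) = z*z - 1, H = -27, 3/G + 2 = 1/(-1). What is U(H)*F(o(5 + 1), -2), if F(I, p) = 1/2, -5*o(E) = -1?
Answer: 0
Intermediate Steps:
G = -1 (G = 3/(-2 + 1/(-1)) = 3/(-2 + 1*(-1)) = 3/(-2 - 1) = 3/(-3) = 3*(-⅓) = -1)
o(E) = ⅕ (o(E) = -⅕*(-1) = ⅕)
F(I, p) = ½
t(f, z) = -1 + z² (t(f, z) = z² - 1 = -1 + z²)
U(Y) = 0 (U(Y) = (-1 + (-1)²)*Y² = (-1 + 1)*Y² = 0*Y² = 0)
U(H)*F(o(5 + 1), -2) = 0*(½) = 0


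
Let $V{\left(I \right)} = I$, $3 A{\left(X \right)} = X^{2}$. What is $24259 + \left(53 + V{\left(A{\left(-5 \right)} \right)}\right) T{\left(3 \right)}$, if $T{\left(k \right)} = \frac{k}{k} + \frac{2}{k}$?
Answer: $\frac{219251}{9} \approx 24361.0$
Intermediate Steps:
$A{\left(X \right)} = \frac{X^{2}}{3}$
$T{\left(k \right)} = 1 + \frac{2}{k}$
$24259 + \left(53 + V{\left(A{\left(-5 \right)} \right)}\right) T{\left(3 \right)} = 24259 + \left(53 + \frac{\left(-5\right)^{2}}{3}\right) \frac{2 + 3}{3} = 24259 + \left(53 + \frac{1}{3} \cdot 25\right) \frac{1}{3} \cdot 5 = 24259 + \left(53 + \frac{25}{3}\right) \frac{5}{3} = 24259 + \frac{184}{3} \cdot \frac{5}{3} = 24259 + \frac{920}{9} = \frac{219251}{9}$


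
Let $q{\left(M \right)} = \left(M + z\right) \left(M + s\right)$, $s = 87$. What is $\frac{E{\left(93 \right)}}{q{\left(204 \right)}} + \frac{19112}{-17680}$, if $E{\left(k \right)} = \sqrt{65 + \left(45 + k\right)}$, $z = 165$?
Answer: $- \frac{2389}{2210} + \frac{\sqrt{203}}{107379} \approx -1.0809$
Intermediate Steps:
$q{\left(M \right)} = \left(87 + M\right) \left(165 + M\right)$ ($q{\left(M \right)} = \left(M + 165\right) \left(M + 87\right) = \left(165 + M\right) \left(87 + M\right) = \left(87 + M\right) \left(165 + M\right)$)
$E{\left(k \right)} = \sqrt{110 + k}$
$\frac{E{\left(93 \right)}}{q{\left(204 \right)}} + \frac{19112}{-17680} = \frac{\sqrt{110 + 93}}{14355 + 204^{2} + 252 \cdot 204} + \frac{19112}{-17680} = \frac{\sqrt{203}}{14355 + 41616 + 51408} + 19112 \left(- \frac{1}{17680}\right) = \frac{\sqrt{203}}{107379} - \frac{2389}{2210} = - \frac{2389}{2210} + \frac{\sqrt{203}}{107379}$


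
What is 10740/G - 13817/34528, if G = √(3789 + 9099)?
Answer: -13817/34528 + 5*√358 ≈ 94.204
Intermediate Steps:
G = 6*√358 (G = √12888 = 6*√358 ≈ 113.53)
10740/G - 13817/34528 = 10740/((6*√358)) - 13817/34528 = 10740*(√358/2148) - 13817*1/34528 = 5*√358 - 13817/34528 = -13817/34528 + 5*√358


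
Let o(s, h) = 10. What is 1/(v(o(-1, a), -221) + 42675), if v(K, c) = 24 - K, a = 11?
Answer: 1/42689 ≈ 2.3425e-5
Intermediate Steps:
1/(v(o(-1, a), -221) + 42675) = 1/((24 - 1*10) + 42675) = 1/((24 - 10) + 42675) = 1/(14 + 42675) = 1/42689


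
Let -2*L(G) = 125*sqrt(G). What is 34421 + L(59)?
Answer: 34421 - 125*sqrt(59)/2 ≈ 33941.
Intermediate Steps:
L(G) = -125*sqrt(G)/2
34421 + L(59) = 34421 - 125*sqrt(59)/2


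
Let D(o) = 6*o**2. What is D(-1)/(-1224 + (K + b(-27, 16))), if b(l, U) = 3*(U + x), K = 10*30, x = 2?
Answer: -1/145 ≈ -0.0068966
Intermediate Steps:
K = 300
b(l, U) = 6 + 3*U (b(l, U) = 3*(U + 2) = 3*(2 + U) = 6 + 3*U)
D(-1)/(-1224 + (K + b(-27, 16))) = (6*(-1)**2)/(-1224 + (300 + (6 + 3*16))) = (6*1)/(-1224 + (300 + (6 + 48))) = 6/(-1224 + (300 + 54)) = 6/(-1224 + 354) = 6/(-870) = 6*(-1/870) = -1/145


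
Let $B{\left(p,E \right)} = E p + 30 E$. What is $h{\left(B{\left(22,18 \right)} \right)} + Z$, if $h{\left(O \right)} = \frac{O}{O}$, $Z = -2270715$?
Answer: $-2270714$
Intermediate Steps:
$B{\left(p,E \right)} = 30 E + E p$
$h{\left(O \right)} = 1$
$h{\left(B{\left(22,18 \right)} \right)} + Z = 1 - 2270715 = -2270714$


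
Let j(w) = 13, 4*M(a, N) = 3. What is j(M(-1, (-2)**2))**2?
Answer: 169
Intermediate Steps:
M(a, N) = 3/4 (M(a, N) = (1/4)*3 = 3/4)
j(M(-1, (-2)**2))**2 = 13**2 = 169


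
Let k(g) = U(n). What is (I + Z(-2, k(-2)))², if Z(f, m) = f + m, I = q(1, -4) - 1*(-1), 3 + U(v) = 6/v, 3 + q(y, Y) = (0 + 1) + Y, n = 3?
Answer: 64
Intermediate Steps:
q(y, Y) = -2 + Y (q(y, Y) = -3 + ((0 + 1) + Y) = -3 + (1 + Y) = -2 + Y)
U(v) = -3 + 6/v
k(g) = -1 (k(g) = -3 + 6/3 = -3 + 6*(⅓) = -3 + 2 = -1)
I = -5 (I = (-2 - 4) - 1*(-1) = -6 + 1 = -5)
(I + Z(-2, k(-2)))² = (-5 + (-2 - 1))² = (-5 - 3)² = (-8)² = 64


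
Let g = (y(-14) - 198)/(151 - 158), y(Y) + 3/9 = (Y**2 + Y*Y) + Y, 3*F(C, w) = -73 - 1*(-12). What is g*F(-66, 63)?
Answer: 4697/9 ≈ 521.89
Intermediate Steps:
F(C, w) = -61/3 (F(C, w) = (-73 - 1*(-12))/3 = (-73 + 12)/3 = (1/3)*(-61) = -61/3)
y(Y) = -1/3 + Y + 2*Y**2 (y(Y) = -1/3 + ((Y**2 + Y*Y) + Y) = -1/3 + ((Y**2 + Y**2) + Y) = -1/3 + (2*Y**2 + Y) = -1/3 + (Y + 2*Y**2) = -1/3 + Y + 2*Y**2)
g = -77/3 (g = ((-1/3 - 14 + 2*(-14)**2) - 198)/(151 - 158) = ((-1/3 - 14 + 2*196) - 198)/(-7) = ((-1/3 - 14 + 392) - 198)*(-1/7) = (1133/3 - 198)*(-1/7) = (539/3)*(-1/7) = -77/3 ≈ -25.667)
g*F(-66, 63) = -77/3*(-61/3) = 4697/9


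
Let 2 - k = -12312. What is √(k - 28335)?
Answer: I*√16021 ≈ 126.57*I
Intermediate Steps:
k = 12314 (k = 2 - 1*(-12312) = 2 + 12312 = 12314)
√(k - 28335) = √(12314 - 28335) = √(-16021) = I*√16021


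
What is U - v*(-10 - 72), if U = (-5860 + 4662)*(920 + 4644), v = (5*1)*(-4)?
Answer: -6667312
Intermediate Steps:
v = -20 (v = 5*(-4) = -20)
U = -6665672 (U = -1198*5564 = -6665672)
U - v*(-10 - 72) = -6665672 - (-20)*(-10 - 72) = -6665672 - (-20)*(-82) = -6665672 - 1*1640 = -6665672 - 1640 = -6667312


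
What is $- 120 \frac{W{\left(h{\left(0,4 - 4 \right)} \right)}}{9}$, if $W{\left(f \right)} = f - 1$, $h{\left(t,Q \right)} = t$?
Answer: $\frac{40}{3} \approx 13.333$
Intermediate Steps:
$W{\left(f \right)} = -1 + f$ ($W{\left(f \right)} = f - 1 = -1 + f$)
$- 120 \frac{W{\left(h{\left(0,4 - 4 \right)} \right)}}{9} = - 120 \frac{-1 + 0}{9} = - 120 \left(\left(-1\right) \frac{1}{9}\right) = \left(-120\right) \left(- \frac{1}{9}\right) = \frac{40}{3}$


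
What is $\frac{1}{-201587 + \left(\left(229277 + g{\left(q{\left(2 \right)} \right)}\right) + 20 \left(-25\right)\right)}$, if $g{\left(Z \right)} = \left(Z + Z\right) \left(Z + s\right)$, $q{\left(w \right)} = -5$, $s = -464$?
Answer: $\frac{1}{31880} \approx 3.1368 \cdot 10^{-5}$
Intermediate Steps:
$g{\left(Z \right)} = 2 Z \left(-464 + Z\right)$ ($g{\left(Z \right)} = \left(Z + Z\right) \left(Z - 464\right) = 2 Z \left(-464 + Z\right)$)
$\frac{1}{-201587 + \left(\left(229277 + g{\left(q{\left(2 \right)} \right)}\right) + 20 \left(-25\right)\right)} = \frac{1}{-201587 + \left(\left(229277 + 2 \left(-5\right) \left(-464 - 5\right)\right) + 20 \left(-25\right)\right)} = \frac{1}{-201587 + \left(\left(229277 + 2 \left(-5\right) \left(-469\right)\right) - 500\right)} = \frac{1}{-201587 + \left(\left(229277 + 4690\right) - 500\right)} = \frac{1}{-201587 + \left(233967 - 500\right)} = \frac{1}{-201587 + 233467} = \frac{1}{31880}$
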